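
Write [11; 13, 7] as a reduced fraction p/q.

1019/92

Using pₖ = aₖpₖ₋₁ + pₖ₋₂ and qₖ = aₖqₖ₋₁ + qₖ₋₂:
  k=0: a=11, p=11, q=1
  k=1: a=13, p=144, q=13
  k=2: a=7, p=1019, q=92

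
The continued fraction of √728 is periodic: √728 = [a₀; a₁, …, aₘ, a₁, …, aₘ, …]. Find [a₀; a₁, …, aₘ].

[26; 1, 52]

a₀ = ⌊√728⌋ = 26.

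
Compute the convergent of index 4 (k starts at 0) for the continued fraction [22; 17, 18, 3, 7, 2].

Using pₖ = aₖpₖ₋₁ + pₖ₋₂, qₖ = aₖqₖ₋₁ + qₖ₋₂ (with p₋₁=1, p₋₂=0, q₋₁=0, q₋₂=1):
  k=0: a=22, p=22, q=1
  k=1: a=17, p=375, q=17
  k=2: a=18, p=6772, q=307
  k=3: a=3, p=20691, q=938
  k=4: a=7, p=151609, q=6873

151609/6873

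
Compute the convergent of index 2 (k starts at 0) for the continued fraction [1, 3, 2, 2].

Using pₖ = aₖpₖ₋₁ + pₖ₋₂, qₖ = aₖqₖ₋₁ + qₖ₋₂ (with p₋₁=1, p₋₂=0, q₋₁=0, q₋₂=1):
  k=0: a=1, p=1, q=1
  k=1: a=3, p=4, q=3
  k=2: a=2, p=9, q=7

9/7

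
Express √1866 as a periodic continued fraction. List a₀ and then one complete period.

a₀ = ⌊√1866⌋ = 43.
With m₀=0, d₀=1 and mₖ₊₁ = dₖaₖ − mₖ, dₖ₊₁ = (n − mₖ₊₁²)/dₖ, aₖ₊₁ = ⌊(a₀+mₖ₊₁)/dₖ₊₁⌋:
  k=1: m=43, d=17, a=5
  k=2: m=42, d=6, a=14
  k=3: m=42, d=17, a=5
  k=4: m=43, d=1, a=86
d=1 and a=2a₀=86 at k=4, so the next step gives (m, d) = (43, 17) again — its k=1 value — and the period has length 4.

[43; 5, 14, 5, 86]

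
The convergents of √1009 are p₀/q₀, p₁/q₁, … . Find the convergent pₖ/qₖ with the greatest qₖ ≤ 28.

540/17

√1009 = [31; 1, 3, 3, 1, 62, …] (period length 5).
Convergents:
  p_0/q_0 = 31/1
  p_1/q_1 = 32/1
  p_2/q_2 = 127/4
  p_3/q_3 = 413/13
  p_4/q_4 = 540/17
  p_5/q_5 = 33893/1067
q_4 = 17 ≤ 28 < 1067 = q_5, so the answer is 540/17.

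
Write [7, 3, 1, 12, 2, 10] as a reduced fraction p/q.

Fold from the inside: start with 10/1.
  2 + 1/10 = 21/10
  12 + 10/21 = 262/21
  1 + 21/262 = 283/262
  3 + 262/283 = 1111/283
  7 + 283/1111 = 8060/1111

8060/1111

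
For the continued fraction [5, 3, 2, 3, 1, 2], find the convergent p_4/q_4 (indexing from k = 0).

164/31

Using pₖ = aₖpₖ₋₁ + pₖ₋₂, qₖ = aₖqₖ₋₁ + qₖ₋₂ (with p₋₁=1, p₋₂=0, q₋₁=0, q₋₂=1):
  k=0: a=5, p=5, q=1
  k=1: a=3, p=16, q=3
  k=2: a=2, p=37, q=7
  k=3: a=3, p=127, q=24
  k=4: a=1, p=164, q=31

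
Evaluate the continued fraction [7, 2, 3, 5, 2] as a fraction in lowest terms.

Fold from the inside: start with 2/1.
  5 + 1/2 = 11/2
  3 + 2/11 = 35/11
  2 + 11/35 = 81/35
  7 + 35/81 = 602/81

602/81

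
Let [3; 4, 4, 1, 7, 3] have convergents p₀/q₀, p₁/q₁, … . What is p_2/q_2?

55/17

Using pₖ = aₖpₖ₋₁ + pₖ₋₂, qₖ = aₖqₖ₋₁ + qₖ₋₂ (with p₋₁=1, p₋₂=0, q₋₁=0, q₋₂=1):
  k=0: a=3, p=3, q=1
  k=1: a=4, p=13, q=4
  k=2: a=4, p=55, q=17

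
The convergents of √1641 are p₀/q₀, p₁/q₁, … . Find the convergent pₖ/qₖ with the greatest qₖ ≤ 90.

√1641 = [40; 1, 1, 26, 1, 1, 80, …] (period length 6).
Convergents:
  p_0/q_0 = 40/1
  p_1/q_1 = 41/1
  p_2/q_2 = 81/2
  p_3/q_3 = 2147/53
  p_4/q_4 = 2228/55
  p_5/q_5 = 4375/108
q_4 = 55 ≤ 90 < 108 = q_5, so the answer is 2228/55.

2228/55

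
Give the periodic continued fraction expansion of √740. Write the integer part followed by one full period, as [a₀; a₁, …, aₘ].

a₀ = ⌊√740⌋ = 27.
With m₀=0, d₀=1 and mₖ₊₁ = dₖaₖ − mₖ, dₖ₊₁ = (n − mₖ₊₁²)/dₖ, aₖ₊₁ = ⌊(a₀+mₖ₊₁)/dₖ₊₁⌋:
  k=1: m=27, d=11, a=4
  k=2: m=17, d=41, a=1
  k=3: m=24, d=4, a=12
  k=4: m=24, d=41, a=1
  k=5: m=17, d=11, a=4
  k=6: m=27, d=1, a=54
d=1 and a=2a₀=54 at k=6, so the next step gives (m, d) = (27, 11) again — its k=1 value — and the period has length 6.

[27; 4, 1, 12, 1, 4, 54]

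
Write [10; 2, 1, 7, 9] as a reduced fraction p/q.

Fold from the inside: start with 9/1.
  7 + 1/9 = 64/9
  1 + 9/64 = 73/64
  2 + 64/73 = 210/73
  10 + 73/210 = 2173/210

2173/210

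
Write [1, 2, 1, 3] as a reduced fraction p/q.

15/11

Using pₖ = aₖpₖ₋₁ + pₖ₋₂ and qₖ = aₖqₖ₋₁ + qₖ₋₂:
  k=0: a=1, p=1, q=1
  k=1: a=2, p=3, q=2
  k=2: a=1, p=4, q=3
  k=3: a=3, p=15, q=11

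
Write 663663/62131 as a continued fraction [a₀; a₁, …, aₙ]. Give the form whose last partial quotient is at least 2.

663663 = 10×62131 + 42353
62131 = 1×42353 + 19778
42353 = 2×19778 + 2797
19778 = 7×2797 + 199
2797 = 14×199 + 11
199 = 18×11 + 1
11 = 11×1 + 0  (stop)
So 663663/62131 = [10; 1, 2, 7, 14, 18, 11].

[10; 1, 2, 7, 14, 18, 11]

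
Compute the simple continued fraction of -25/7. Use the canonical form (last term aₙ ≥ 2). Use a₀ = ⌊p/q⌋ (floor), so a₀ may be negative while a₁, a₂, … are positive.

-25 = -4·7 + 3
7 = 2·3 + 1
3 = 3·1 + 0  (stop)
So -25/7 = [-4; 2, 3].

[-4; 2, 3]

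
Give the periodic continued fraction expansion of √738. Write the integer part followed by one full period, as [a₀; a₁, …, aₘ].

[27; 6, 54]

a₀ = ⌊√738⌋ = 27.
With m₀=0, d₀=1 and mₖ₊₁ = dₖaₖ − mₖ, dₖ₊₁ = (n − mₖ₊₁²)/dₖ, aₖ₊₁ = ⌊(a₀+mₖ₊₁)/dₖ₊₁⌋:
  k=1: m=27, d=9, a=6
  k=2: m=27, d=1, a=54
d=1 and a=2a₀=54 at k=2, so the next step gives (m, d) = (27, 9) again — its k=1 value — and the period has length 2.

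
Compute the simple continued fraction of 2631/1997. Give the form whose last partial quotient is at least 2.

[1; 3, 6, 1, 2, 15, 2]

2631 = 1·1997 + 634
1997 = 3·634 + 95
634 = 6·95 + 64
95 = 1·64 + 31
64 = 2·31 + 2
31 = 15·2 + 1
2 = 2·1 + 0  (stop)
So 2631/1997 = [1; 3, 6, 1, 2, 15, 2].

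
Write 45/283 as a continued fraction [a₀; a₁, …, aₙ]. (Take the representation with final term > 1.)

[0; 6, 3, 2, 6]

45 = 0×283 + 45
283 = 6×45 + 13
45 = 3×13 + 6
13 = 2×6 + 1
6 = 6×1 + 0  (stop)
So 45/283 = [0; 6, 3, 2, 6].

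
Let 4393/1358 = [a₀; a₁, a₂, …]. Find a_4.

4393 = 3·1358 + 319   →  a_0 = 3
1358 = 4·319 + 82   →  a_1 = 4
319 = 3·82 + 73   →  a_2 = 3
82 = 1·73 + 9   →  a_3 = 1
73 = 8·9 + 1   →  a_4 = 8

8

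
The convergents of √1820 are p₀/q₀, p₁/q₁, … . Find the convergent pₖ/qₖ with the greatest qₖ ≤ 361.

√1820 = [42; 1, 1, 1, 20, 1, 1, 1, 84, …] (period length 8).
Convergents:
  p_0/q_0 = 42/1
  p_1/q_1 = 43/1
  p_2/q_2 = 85/2
  p_3/q_3 = 128/3
  p_4/q_4 = 2645/62
  p_5/q_5 = 2773/65
  p_6/q_6 = 5418/127
  p_7/q_7 = 8191/192
  p_8/q_8 = 693462/16255
q_7 = 192 ≤ 361 < 16255 = q_8, so the answer is 8191/192.

8191/192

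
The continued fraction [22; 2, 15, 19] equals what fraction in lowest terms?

13288/591

Using pₖ = aₖpₖ₋₁ + pₖ₋₂ and qₖ = aₖqₖ₋₁ + qₖ₋₂:
  k=0: a=22, p=22, q=1
  k=1: a=2, p=45, q=2
  k=2: a=15, p=697, q=31
  k=3: a=19, p=13288, q=591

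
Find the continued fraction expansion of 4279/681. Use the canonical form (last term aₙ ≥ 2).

4279 = 6·681 + 193
681 = 3·193 + 102
193 = 1·102 + 91
102 = 1·91 + 11
91 = 8·11 + 3
11 = 3·3 + 2
3 = 1·2 + 1
2 = 2·1 + 0  (stop)
So 4279/681 = [6; 3, 1, 1, 8, 3, 1, 2].

[6; 3, 1, 1, 8, 3, 1, 2]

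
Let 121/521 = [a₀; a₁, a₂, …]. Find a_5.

121 = 0·521 + 121   →  a_0 = 0
521 = 4·121 + 37   →  a_1 = 4
121 = 3·37 + 10   →  a_2 = 3
37 = 3·10 + 7   →  a_3 = 3
10 = 1·7 + 3   →  a_4 = 1
7 = 2·3 + 1   →  a_5 = 2

2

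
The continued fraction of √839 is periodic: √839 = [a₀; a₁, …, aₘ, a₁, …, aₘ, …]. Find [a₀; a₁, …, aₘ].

a₀ = ⌊√839⌋ = 28.
With m₀=0, d₀=1 and mₖ₊₁ = dₖaₖ − mₖ, dₖ₊₁ = (n − mₖ₊₁²)/dₖ, aₖ₊₁ = ⌊(a₀+mₖ₊₁)/dₖ₊₁⌋:
  k=1: m=28, d=55, a=1
  k=2: m=27, d=2, a=27
  k=3: m=27, d=55, a=1
  k=4: m=28, d=1, a=56
d=1 and a=2a₀=56 at k=4, so the next step gives (m, d) = (28, 55) again — its k=1 value — and the period has length 4.

[28; 1, 27, 1, 56]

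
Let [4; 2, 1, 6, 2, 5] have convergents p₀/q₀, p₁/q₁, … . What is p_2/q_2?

13/3

Using pₖ = aₖpₖ₋₁ + pₖ₋₂, qₖ = aₖqₖ₋₁ + qₖ₋₂ (with p₋₁=1, p₋₂=0, q₋₁=0, q₋₂=1):
  k=0: a=4, p=4, q=1
  k=1: a=2, p=9, q=2
  k=2: a=1, p=13, q=3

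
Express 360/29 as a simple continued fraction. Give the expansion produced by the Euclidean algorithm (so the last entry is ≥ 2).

[12; 2, 2, 2, 2]

360 = 12·29 + 12
29 = 2·12 + 5
12 = 2·5 + 2
5 = 2·2 + 1
2 = 2·1 + 0  (stop)
So 360/29 = [12; 2, 2, 2, 2].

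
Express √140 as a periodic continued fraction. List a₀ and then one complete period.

a₀ = ⌊√140⌋ = 11.
With m₀=0, d₀=1 and mₖ₊₁ = dₖaₖ − mₖ, dₖ₊₁ = (n − mₖ₊₁²)/dₖ, aₖ₊₁ = ⌊(a₀+mₖ₊₁)/dₖ₊₁⌋:
  k=1: m=11, d=19, a=1
  k=2: m=8, d=4, a=4
  k=3: m=8, d=19, a=1
  k=4: m=11, d=1, a=22
d=1 and a=2a₀=22 at k=4, so the next step gives (m, d) = (11, 19) again — its k=1 value — and the period has length 4.

[11; 1, 4, 1, 22]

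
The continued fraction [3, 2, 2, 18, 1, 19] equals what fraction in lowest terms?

6583/1935

Fold from the inside: start with 19/1.
  1 + 1/19 = 20/19
  18 + 19/20 = 379/20
  2 + 20/379 = 778/379
  2 + 379/778 = 1935/778
  3 + 778/1935 = 6583/1935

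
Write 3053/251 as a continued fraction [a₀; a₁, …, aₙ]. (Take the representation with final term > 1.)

3053 = 12·251 + 41
251 = 6·41 + 5
41 = 8·5 + 1
5 = 5·1 + 0  (stop)
So 3053/251 = [12; 6, 8, 5].

[12; 6, 8, 5]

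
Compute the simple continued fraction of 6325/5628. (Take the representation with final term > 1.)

[1; 8, 13, 2, 2, 10]

6325 = 1·5628 + 697
5628 = 8·697 + 52
697 = 13·52 + 21
52 = 2·21 + 10
21 = 2·10 + 1
10 = 10·1 + 0  (stop)
So 6325/5628 = [1; 8, 13, 2, 2, 10].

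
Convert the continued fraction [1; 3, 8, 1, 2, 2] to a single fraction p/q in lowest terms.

Using pₖ = aₖpₖ₋₁ + pₖ₋₂ and qₖ = aₖqₖ₋₁ + qₖ₋₂:
  k=0: a=1, p=1, q=1
  k=1: a=3, p=4, q=3
  k=2: a=8, p=33, q=25
  k=3: a=1, p=37, q=28
  k=4: a=2, p=107, q=81
  k=5: a=2, p=251, q=190

251/190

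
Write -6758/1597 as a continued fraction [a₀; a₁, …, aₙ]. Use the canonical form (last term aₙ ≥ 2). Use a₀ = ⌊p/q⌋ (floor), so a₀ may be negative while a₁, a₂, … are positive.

-6758 = -5·1597 + 1227
1597 = 1·1227 + 370
1227 = 3·370 + 117
370 = 3·117 + 19
117 = 6·19 + 3
19 = 6·3 + 1
3 = 3·1 + 0  (stop)
So -6758/1597 = [-5; 1, 3, 3, 6, 6, 3].

[-5; 1, 3, 3, 6, 6, 3]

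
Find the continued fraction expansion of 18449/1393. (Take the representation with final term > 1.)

18449 = 13*1393 + 340
1393 = 4*340 + 33
340 = 10*33 + 10
33 = 3*10 + 3
10 = 3*3 + 1
3 = 3*1 + 0  (stop)
So 18449/1393 = [13; 4, 10, 3, 3, 3].

[13; 4, 10, 3, 3, 3]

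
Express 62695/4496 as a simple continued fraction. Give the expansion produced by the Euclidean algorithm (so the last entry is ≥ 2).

62695 = 13*4496 + 4247
4496 = 1*4247 + 249
4247 = 17*249 + 14
249 = 17*14 + 11
14 = 1*11 + 3
11 = 3*3 + 2
3 = 1*2 + 1
2 = 2*1 + 0  (stop)
So 62695/4496 = [13; 1, 17, 17, 1, 3, 1, 2].

[13; 1, 17, 17, 1, 3, 1, 2]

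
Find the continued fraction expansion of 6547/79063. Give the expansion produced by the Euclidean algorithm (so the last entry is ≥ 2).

[0; 12, 13, 8, 3, 6, 3]

6547 = 0·79063 + 6547
79063 = 12·6547 + 499
6547 = 13·499 + 60
499 = 8·60 + 19
60 = 3·19 + 3
19 = 6·3 + 1
3 = 3·1 + 0  (stop)
So 6547/79063 = [0; 12, 13, 8, 3, 6, 3].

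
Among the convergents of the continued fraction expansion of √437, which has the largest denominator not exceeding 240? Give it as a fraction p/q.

√437 = [20; 1, 9, 2, 9, 1, 40, …] (period length 6).
Convergents:
  p_0/q_0 = 20/1
  p_1/q_1 = 21/1
  p_2/q_2 = 209/10
  p_3/q_3 = 439/21
  p_4/q_4 = 4160/199
  p_5/q_5 = 4599/220
  p_6/q_6 = 188120/8999
q_5 = 220 ≤ 240 < 8999 = q_6, so the answer is 4599/220.

4599/220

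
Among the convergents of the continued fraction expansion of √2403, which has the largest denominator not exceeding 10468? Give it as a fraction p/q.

235445/4803

√2403 = [49; 49, 98, …] (period length 2).
Convergents:
  p_0/q_0 = 49/1
  p_1/q_1 = 2402/49
  p_2/q_2 = 235445/4803
  p_3/q_3 = 11539207/235396
q_2 = 4803 ≤ 10468 < 235396 = q_3, so the answer is 235445/4803.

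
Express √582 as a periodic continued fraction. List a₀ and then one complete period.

[24; 8, 48]

a₀ = ⌊√582⌋ = 24.
With m₀=0, d₀=1 and mₖ₊₁ = dₖaₖ − mₖ, dₖ₊₁ = (n − mₖ₊₁²)/dₖ, aₖ₊₁ = ⌊(a₀+mₖ₊₁)/dₖ₊₁⌋:
  k=1: m=24, d=6, a=8
  k=2: m=24, d=1, a=48
d=1 and a=2a₀=48 at k=2, so the next step gives (m, d) = (24, 6) again — its k=1 value — and the period has length 2.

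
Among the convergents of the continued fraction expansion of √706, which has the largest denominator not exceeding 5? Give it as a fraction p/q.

53/2

√706 = [26; 1, 1, 3, 26, 3, 1, 1, 52, …] (period length 8).
Convergents:
  p_0/q_0 = 26/1
  p_1/q_1 = 27/1
  p_2/q_2 = 53/2
  p_3/q_3 = 186/7
q_2 = 2 ≤ 5 < 7 = q_3, so the answer is 53/2.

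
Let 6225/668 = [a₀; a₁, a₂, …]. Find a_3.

6225 = 9·668 + 213   →  a_0 = 9
668 = 3·213 + 29   →  a_1 = 3
213 = 7·29 + 10   →  a_2 = 7
29 = 2·10 + 9   →  a_3 = 2

2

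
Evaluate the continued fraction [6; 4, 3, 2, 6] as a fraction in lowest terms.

1203/193

Fold from the inside: start with 6/1.
  2 + 1/6 = 13/6
  3 + 6/13 = 45/13
  4 + 13/45 = 193/45
  6 + 45/193 = 1203/193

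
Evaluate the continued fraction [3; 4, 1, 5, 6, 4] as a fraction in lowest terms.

2389/745

Fold from the inside: start with 4/1.
  6 + 1/4 = 25/4
  5 + 4/25 = 129/25
  1 + 25/129 = 154/129
  4 + 129/154 = 745/154
  3 + 154/745 = 2389/745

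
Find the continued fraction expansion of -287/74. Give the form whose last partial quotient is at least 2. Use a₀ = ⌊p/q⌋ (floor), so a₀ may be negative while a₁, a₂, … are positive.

[-4; 8, 4, 2]

-287 = -4×74 + 9
74 = 8×9 + 2
9 = 4×2 + 1
2 = 2×1 + 0  (stop)
So -287/74 = [-4; 8, 4, 2].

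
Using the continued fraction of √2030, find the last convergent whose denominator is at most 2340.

√2030 = [45; 18, 90, …] (period length 2).
Convergents:
  p_0/q_0 = 45/1
  p_1/q_1 = 811/18
  p_2/q_2 = 73035/1621
  p_3/q_3 = 1315441/29196
q_2 = 1621 ≤ 2340 < 29196 = q_3, so the answer is 73035/1621.

73035/1621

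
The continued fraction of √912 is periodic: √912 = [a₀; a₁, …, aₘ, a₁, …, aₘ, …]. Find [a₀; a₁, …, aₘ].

[30; 5, 60]

a₀ = ⌊√912⌋ = 30.
With m₀=0, d₀=1 and mₖ₊₁ = dₖaₖ − mₖ, dₖ₊₁ = (n − mₖ₊₁²)/dₖ, aₖ₊₁ = ⌊(a₀+mₖ₊₁)/dₖ₊₁⌋:
  k=1: m=30, d=12, a=5
  k=2: m=30, d=1, a=60
d=1 and a=2a₀=60 at k=2, so the next step gives (m, d) = (30, 12) again — its k=1 value — and the period has length 2.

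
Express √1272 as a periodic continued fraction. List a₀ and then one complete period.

[35; 1, 1, 1, 70]

a₀ = ⌊√1272⌋ = 35.
With m₀=0, d₀=1 and mₖ₊₁ = dₖaₖ − mₖ, dₖ₊₁ = (n − mₖ₊₁²)/dₖ, aₖ₊₁ = ⌊(a₀+mₖ₊₁)/dₖ₊₁⌋:
  k=1: m=35, d=47, a=1
  k=2: m=12, d=24, a=1
  k=3: m=12, d=47, a=1
  k=4: m=35, d=1, a=70
d=1 and a=2a₀=70 at k=4, so the next step gives (m, d) = (35, 47) again — its k=1 value — and the period has length 4.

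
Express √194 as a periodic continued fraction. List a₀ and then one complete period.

a₀ = ⌊√194⌋ = 13.
With m₀=0, d₀=1 and mₖ₊₁ = dₖaₖ − mₖ, dₖ₊₁ = (n − mₖ₊₁²)/dₖ, aₖ₊₁ = ⌊(a₀+mₖ₊₁)/dₖ₊₁⌋:
  k=1: m=13, d=25, a=1
  k=2: m=12, d=2, a=12
  k=3: m=12, d=25, a=1
  k=4: m=13, d=1, a=26
d=1 and a=2a₀=26 at k=4, so the next step gives (m, d) = (13, 25) again — its k=1 value — and the period has length 4.

[13; 1, 12, 1, 26]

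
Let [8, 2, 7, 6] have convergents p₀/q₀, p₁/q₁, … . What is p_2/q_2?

Using pₖ = aₖpₖ₋₁ + pₖ₋₂, qₖ = aₖqₖ₋₁ + qₖ₋₂ (with p₋₁=1, p₋₂=0, q₋₁=0, q₋₂=1):
  k=0: a=8, p=8, q=1
  k=1: a=2, p=17, q=2
  k=2: a=7, p=127, q=15

127/15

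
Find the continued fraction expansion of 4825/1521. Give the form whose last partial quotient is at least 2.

4825 = 3×1521 + 262
1521 = 5×262 + 211
262 = 1×211 + 51
211 = 4×51 + 7
51 = 7×7 + 2
7 = 3×2 + 1
2 = 2×1 + 0  (stop)
So 4825/1521 = [3; 5, 1, 4, 7, 3, 2].

[3; 5, 1, 4, 7, 3, 2]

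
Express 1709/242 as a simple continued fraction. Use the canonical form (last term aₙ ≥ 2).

1709 = 7*242 + 15
242 = 16*15 + 2
15 = 7*2 + 1
2 = 2*1 + 0  (stop)
So 1709/242 = [7; 16, 7, 2].

[7; 16, 7, 2]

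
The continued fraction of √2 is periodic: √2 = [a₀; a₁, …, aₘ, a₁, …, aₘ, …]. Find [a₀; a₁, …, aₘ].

[1; 2]

a₀ = ⌊√2⌋ = 1.
With m₀=0, d₀=1 and mₖ₊₁ = dₖaₖ − mₖ, dₖ₊₁ = (n − mₖ₊₁²)/dₖ, aₖ₊₁ = ⌊(a₀+mₖ₊₁)/dₖ₊₁⌋:
  k=1: m=1, d=1, a=2
d=1 and a=2a₀=2 at k=1, so the next step gives (m, d) = (1, 1) again — its k=1 value — and the period has length 1.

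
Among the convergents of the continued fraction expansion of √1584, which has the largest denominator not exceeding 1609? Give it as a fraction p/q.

√1584 = [39; 1, 3, 1, 78, …] (period length 4).
Convergents:
  p_0/q_0 = 39/1
  p_1/q_1 = 40/1
  p_2/q_2 = 159/4
  p_3/q_3 = 199/5
  p_4/q_4 = 15681/394
  p_5/q_5 = 15880/399
  p_6/q_6 = 63321/1591
  p_7/q_7 = 79201/1990
q_6 = 1591 ≤ 1609 < 1990 = q_7, so the answer is 63321/1591.

63321/1591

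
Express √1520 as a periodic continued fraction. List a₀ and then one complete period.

a₀ = ⌊√1520⌋ = 38.
With m₀=0, d₀=1 and mₖ₊₁ = dₖaₖ − mₖ, dₖ₊₁ = (n − mₖ₊₁²)/dₖ, aₖ₊₁ = ⌊(a₀+mₖ₊₁)/dₖ₊₁⌋:
  k=1: m=38, d=76, a=1
  k=2: m=38, d=1, a=76
d=1 and a=2a₀=76 at k=2, so the next step gives (m, d) = (38, 76) again — its k=1 value — and the period has length 2.

[38; 1, 76]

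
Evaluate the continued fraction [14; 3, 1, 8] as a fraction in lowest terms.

499/35

Using pₖ = aₖpₖ₋₁ + pₖ₋₂ and qₖ = aₖqₖ₋₁ + qₖ₋₂:
  k=0: a=14, p=14, q=1
  k=1: a=3, p=43, q=3
  k=2: a=1, p=57, q=4
  k=3: a=8, p=499, q=35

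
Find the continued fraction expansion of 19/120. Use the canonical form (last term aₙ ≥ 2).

[0; 6, 3, 6]

19 = 0*120 + 19
120 = 6*19 + 6
19 = 3*6 + 1
6 = 6*1 + 0  (stop)
So 19/120 = [0; 6, 3, 6].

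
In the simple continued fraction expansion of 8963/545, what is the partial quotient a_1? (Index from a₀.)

2

8963 = 16·545 + 243   →  a_0 = 16
545 = 2·243 + 59   →  a_1 = 2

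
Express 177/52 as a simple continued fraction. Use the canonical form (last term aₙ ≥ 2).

177 = 3·52 + 21
52 = 2·21 + 10
21 = 2·10 + 1
10 = 10·1 + 0  (stop)
So 177/52 = [3; 2, 2, 10].

[3; 2, 2, 10]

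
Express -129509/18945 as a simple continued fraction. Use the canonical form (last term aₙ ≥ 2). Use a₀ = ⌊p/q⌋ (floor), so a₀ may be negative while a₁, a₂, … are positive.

-129509 = -7*18945 + 3106
18945 = 6*3106 + 309
3106 = 10*309 + 16
309 = 19*16 + 5
16 = 3*5 + 1
5 = 5*1 + 0  (stop)
So -129509/18945 = [-7; 6, 10, 19, 3, 5].

[-7; 6, 10, 19, 3, 5]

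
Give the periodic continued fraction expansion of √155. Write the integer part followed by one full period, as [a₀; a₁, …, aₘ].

a₀ = ⌊√155⌋ = 12.

[12; 2, 4, 2, 24]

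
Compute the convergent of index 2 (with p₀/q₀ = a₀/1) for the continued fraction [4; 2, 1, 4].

Using pₖ = aₖpₖ₋₁ + pₖ₋₂, qₖ = aₖqₖ₋₁ + qₖ₋₂ (with p₋₁=1, p₋₂=0, q₋₁=0, q₋₂=1):
  k=0: a=4, p=4, q=1
  k=1: a=2, p=9, q=2
  k=2: a=1, p=13, q=3

13/3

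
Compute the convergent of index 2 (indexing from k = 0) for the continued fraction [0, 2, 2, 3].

2/5

Using pₖ = aₖpₖ₋₁ + pₖ₋₂, qₖ = aₖqₖ₋₁ + qₖ₋₂ (with p₋₁=1, p₋₂=0, q₋₁=0, q₋₂=1):
  k=0: a=0, p=0, q=1
  k=1: a=2, p=1, q=2
  k=2: a=2, p=2, q=5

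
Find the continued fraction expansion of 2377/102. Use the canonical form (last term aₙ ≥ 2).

2377 = 23×102 + 31
102 = 3×31 + 9
31 = 3×9 + 4
9 = 2×4 + 1
4 = 4×1 + 0  (stop)
So 2377/102 = [23; 3, 3, 2, 4].

[23; 3, 3, 2, 4]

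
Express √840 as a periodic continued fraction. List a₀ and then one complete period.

a₀ = ⌊√840⌋ = 28.

[28; 1, 56]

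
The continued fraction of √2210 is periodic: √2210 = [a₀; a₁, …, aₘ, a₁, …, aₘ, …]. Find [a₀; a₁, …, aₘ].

[47; 94]

a₀ = ⌊√2210⌋ = 47.
With m₀=0, d₀=1 and mₖ₊₁ = dₖaₖ − mₖ, dₖ₊₁ = (n − mₖ₊₁²)/dₖ, aₖ₊₁ = ⌊(a₀+mₖ₊₁)/dₖ₊₁⌋:
  k=1: m=47, d=1, a=94
d=1 and a=2a₀=94 at k=1, so the next step gives (m, d) = (47, 1) again — its k=1 value — and the period has length 1.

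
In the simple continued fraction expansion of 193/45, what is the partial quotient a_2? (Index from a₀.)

193 = 4·45 + 13   →  a_0 = 4
45 = 3·13 + 6   →  a_1 = 3
13 = 2·6 + 1   →  a_2 = 2

2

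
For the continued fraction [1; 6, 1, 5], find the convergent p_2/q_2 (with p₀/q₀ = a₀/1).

Using pₖ = aₖpₖ₋₁ + pₖ₋₂, qₖ = aₖqₖ₋₁ + qₖ₋₂ (with p₋₁=1, p₋₂=0, q₋₁=0, q₋₂=1):
  k=0: a=1, p=1, q=1
  k=1: a=6, p=7, q=6
  k=2: a=1, p=8, q=7

8/7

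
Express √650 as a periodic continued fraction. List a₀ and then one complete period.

a₀ = ⌊√650⌋ = 25.
With m₀=0, d₀=1 and mₖ₊₁ = dₖaₖ − mₖ, dₖ₊₁ = (n − mₖ₊₁²)/dₖ, aₖ₊₁ = ⌊(a₀+mₖ₊₁)/dₖ₊₁⌋:
  k=1: m=25, d=25, a=2
  k=2: m=25, d=1, a=50
d=1 and a=2a₀=50 at k=2, so the next step gives (m, d) = (25, 25) again — its k=1 value — and the period has length 2.

[25; 2, 50]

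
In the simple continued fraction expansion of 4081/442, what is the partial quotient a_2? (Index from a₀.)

3

4081 = 9·442 + 103   →  a_0 = 9
442 = 4·103 + 30   →  a_1 = 4
103 = 3·30 + 13   →  a_2 = 3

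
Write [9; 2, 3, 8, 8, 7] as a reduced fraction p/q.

Fold from the inside: start with 7/1.
  8 + 1/7 = 57/7
  8 + 7/57 = 463/57
  3 + 57/463 = 1446/463
  2 + 463/1446 = 3355/1446
  9 + 1446/3355 = 31641/3355

31641/3355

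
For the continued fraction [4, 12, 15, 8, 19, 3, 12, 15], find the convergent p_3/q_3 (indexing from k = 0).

5961/1460

Using pₖ = aₖpₖ₋₁ + pₖ₋₂, qₖ = aₖqₖ₋₁ + qₖ₋₂ (with p₋₁=1, p₋₂=0, q₋₁=0, q₋₂=1):
  k=0: a=4, p=4, q=1
  k=1: a=12, p=49, q=12
  k=2: a=15, p=739, q=181
  k=3: a=8, p=5961, q=1460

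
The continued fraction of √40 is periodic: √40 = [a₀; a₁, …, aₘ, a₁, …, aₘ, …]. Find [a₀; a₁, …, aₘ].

a₀ = ⌊√40⌋ = 6.
With m₀=0, d₀=1 and mₖ₊₁ = dₖaₖ − mₖ, dₖ₊₁ = (n − mₖ₊₁²)/dₖ, aₖ₊₁ = ⌊(a₀+mₖ₊₁)/dₖ₊₁⌋:
  k=1: m=6, d=4, a=3
  k=2: m=6, d=1, a=12
d=1 and a=2a₀=12 at k=2, so the next step gives (m, d) = (6, 4) again — its k=1 value — and the period has length 2.

[6; 3, 12]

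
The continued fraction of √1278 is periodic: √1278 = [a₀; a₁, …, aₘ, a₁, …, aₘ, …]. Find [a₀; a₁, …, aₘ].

[35; 1, 2, 1, 70]

a₀ = ⌊√1278⌋ = 35.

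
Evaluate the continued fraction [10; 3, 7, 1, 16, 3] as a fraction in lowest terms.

13323/1291

Fold from the inside: start with 3/1.
  16 + 1/3 = 49/3
  1 + 3/49 = 52/49
  7 + 49/52 = 413/52
  3 + 52/413 = 1291/413
  10 + 413/1291 = 13323/1291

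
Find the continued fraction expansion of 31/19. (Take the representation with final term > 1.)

[1; 1, 1, 1, 2, 2]

31 = 1·19 + 12
19 = 1·12 + 7
12 = 1·7 + 5
7 = 1·5 + 2
5 = 2·2 + 1
2 = 2·1 + 0  (stop)
So 31/19 = [1; 1, 1, 1, 2, 2].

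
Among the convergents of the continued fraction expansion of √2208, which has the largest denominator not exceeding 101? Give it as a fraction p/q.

4417/94

√2208 = [46; 1, 92, …] (period length 2).
Convergents:
  p_0/q_0 = 46/1
  p_1/q_1 = 47/1
  p_2/q_2 = 4370/93
  p_3/q_3 = 4417/94
  p_4/q_4 = 410734/8741
q_3 = 94 ≤ 101 < 8741 = q_4, so the answer is 4417/94.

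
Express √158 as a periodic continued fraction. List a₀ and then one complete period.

[12; 1, 1, 3, 12, 3, 1, 1, 24]

a₀ = ⌊√158⌋ = 12.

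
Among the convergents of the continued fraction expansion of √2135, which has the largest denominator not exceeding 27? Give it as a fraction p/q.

√2135 = [46; 4, 1, 5, 1, 4, 92, …] (period length 6).
Convergents:
  p_0/q_0 = 46/1
  p_1/q_1 = 185/4
  p_2/q_2 = 231/5
  p_3/q_3 = 1340/29
q_2 = 5 ≤ 27 < 29 = q_3, so the answer is 231/5.

231/5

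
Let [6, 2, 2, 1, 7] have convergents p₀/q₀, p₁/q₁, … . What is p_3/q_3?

45/7

Using pₖ = aₖpₖ₋₁ + pₖ₋₂, qₖ = aₖqₖ₋₁ + qₖ₋₂ (with p₋₁=1, p₋₂=0, q₋₁=0, q₋₂=1):
  k=0: a=6, p=6, q=1
  k=1: a=2, p=13, q=2
  k=2: a=2, p=32, q=5
  k=3: a=1, p=45, q=7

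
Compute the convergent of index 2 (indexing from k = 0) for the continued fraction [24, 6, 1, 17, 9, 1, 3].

169/7

Using pₖ = aₖpₖ₋₁ + pₖ₋₂, qₖ = aₖqₖ₋₁ + qₖ₋₂ (with p₋₁=1, p₋₂=0, q₋₁=0, q₋₂=1):
  k=0: a=24, p=24, q=1
  k=1: a=6, p=145, q=6
  k=2: a=1, p=169, q=7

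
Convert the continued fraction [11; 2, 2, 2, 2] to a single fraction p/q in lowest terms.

331/29

Using pₖ = aₖpₖ₋₁ + pₖ₋₂ and qₖ = aₖqₖ₋₁ + qₖ₋₂:
  k=0: a=11, p=11, q=1
  k=1: a=2, p=23, q=2
  k=2: a=2, p=57, q=5
  k=3: a=2, p=137, q=12
  k=4: a=2, p=331, q=29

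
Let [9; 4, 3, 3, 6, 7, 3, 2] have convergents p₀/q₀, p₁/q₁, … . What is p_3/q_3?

Using pₖ = aₖpₖ₋₁ + pₖ₋₂, qₖ = aₖqₖ₋₁ + qₖ₋₂ (with p₋₁=1, p₋₂=0, q₋₁=0, q₋₂=1):
  k=0: a=9, p=9, q=1
  k=1: a=4, p=37, q=4
  k=2: a=3, p=120, q=13
  k=3: a=3, p=397, q=43

397/43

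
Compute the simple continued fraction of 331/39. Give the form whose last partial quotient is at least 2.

331 = 8·39 + 19
39 = 2·19 + 1
19 = 19·1 + 0  (stop)
So 331/39 = [8; 2, 19].

[8; 2, 19]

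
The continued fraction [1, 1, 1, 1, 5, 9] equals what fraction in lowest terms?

257/156

Fold from the inside: start with 9/1.
  5 + 1/9 = 46/9
  1 + 9/46 = 55/46
  1 + 46/55 = 101/55
  1 + 55/101 = 156/101
  1 + 101/156 = 257/156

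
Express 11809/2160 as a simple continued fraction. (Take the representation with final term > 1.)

11809 = 5×2160 + 1009
2160 = 2×1009 + 142
1009 = 7×142 + 15
142 = 9×15 + 7
15 = 2×7 + 1
7 = 7×1 + 0  (stop)
So 11809/2160 = [5; 2, 7, 9, 2, 7].

[5; 2, 7, 9, 2, 7]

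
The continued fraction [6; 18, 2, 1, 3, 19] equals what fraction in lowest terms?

Using pₖ = aₖpₖ₋₁ + pₖ₋₂ and qₖ = aₖqₖ₋₁ + qₖ₋₂:
  k=0: a=6, p=6, q=1
  k=1: a=18, p=109, q=18
  k=2: a=2, p=224, q=37
  k=3: a=1, p=333, q=55
  k=4: a=3, p=1223, q=202
  k=5: a=19, p=23570, q=3893

23570/3893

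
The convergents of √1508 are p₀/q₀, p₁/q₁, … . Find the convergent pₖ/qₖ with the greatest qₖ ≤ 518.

18135/467

√1508 = [38; 1, 4, 1, 76, …] (period length 4).
Convergents:
  p_0/q_0 = 38/1
  p_1/q_1 = 39/1
  p_2/q_2 = 194/5
  p_3/q_3 = 233/6
  p_4/q_4 = 17902/461
  p_5/q_5 = 18135/467
  p_6/q_6 = 90442/2329
q_5 = 467 ≤ 518 < 2329 = q_6, so the answer is 18135/467.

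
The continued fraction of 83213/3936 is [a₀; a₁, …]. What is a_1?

7

83213 = 21·3936 + 557   →  a_0 = 21
3936 = 7·557 + 37   →  a_1 = 7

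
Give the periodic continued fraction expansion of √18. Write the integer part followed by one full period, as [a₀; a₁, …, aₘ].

[4; 4, 8]

a₀ = ⌊√18⌋ = 4.
With m₀=0, d₀=1 and mₖ₊₁ = dₖaₖ − mₖ, dₖ₊₁ = (n − mₖ₊₁²)/dₖ, aₖ₊₁ = ⌊(a₀+mₖ₊₁)/dₖ₊₁⌋:
  k=1: m=4, d=2, a=4
  k=2: m=4, d=1, a=8
d=1 and a=2a₀=8 at k=2, so the next step gives (m, d) = (4, 2) again — its k=1 value — and the period has length 2.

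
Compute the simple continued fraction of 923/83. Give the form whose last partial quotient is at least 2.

923 = 11×83 + 10
83 = 8×10 + 3
10 = 3×3 + 1
3 = 3×1 + 0  (stop)
So 923/83 = [11; 8, 3, 3].

[11; 8, 3, 3]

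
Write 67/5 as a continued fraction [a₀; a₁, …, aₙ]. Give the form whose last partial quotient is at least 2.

[13; 2, 2]

67 = 13*5 + 2
5 = 2*2 + 1
2 = 2*1 + 0  (stop)
So 67/5 = [13; 2, 2].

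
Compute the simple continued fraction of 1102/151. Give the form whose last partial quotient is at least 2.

[7; 3, 2, 1, 4, 3]

1102 = 7*151 + 45
151 = 3*45 + 16
45 = 2*16 + 13
16 = 1*13 + 3
13 = 4*3 + 1
3 = 3*1 + 0  (stop)
So 1102/151 = [7; 3, 2, 1, 4, 3].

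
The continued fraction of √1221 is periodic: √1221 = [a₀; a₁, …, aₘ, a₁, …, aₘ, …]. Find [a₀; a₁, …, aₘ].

a₀ = ⌊√1221⌋ = 34.

[34; 1, 16, 2, 16, 1, 68]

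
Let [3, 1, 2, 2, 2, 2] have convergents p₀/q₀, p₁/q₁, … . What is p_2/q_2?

11/3

Using pₖ = aₖpₖ₋₁ + pₖ₋₂, qₖ = aₖqₖ₋₁ + qₖ₋₂ (with p₋₁=1, p₋₂=0, q₋₁=0, q₋₂=1):
  k=0: a=3, p=3, q=1
  k=1: a=1, p=4, q=1
  k=2: a=2, p=11, q=3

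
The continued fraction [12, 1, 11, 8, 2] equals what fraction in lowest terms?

2661/206

Using pₖ = aₖpₖ₋₁ + pₖ₋₂ and qₖ = aₖqₖ₋₁ + qₖ₋₂:
  k=0: a=12, p=12, q=1
  k=1: a=1, p=13, q=1
  k=2: a=11, p=155, q=12
  k=3: a=8, p=1253, q=97
  k=4: a=2, p=2661, q=206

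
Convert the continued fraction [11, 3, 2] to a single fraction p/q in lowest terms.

79/7

Fold from the inside: start with 2/1.
  3 + 1/2 = 7/2
  11 + 2/7 = 79/7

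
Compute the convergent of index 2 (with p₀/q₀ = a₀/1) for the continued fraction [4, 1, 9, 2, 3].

49/10

Using pₖ = aₖpₖ₋₁ + pₖ₋₂, qₖ = aₖqₖ₋₁ + qₖ₋₂ (with p₋₁=1, p₋₂=0, q₋₁=0, q₋₂=1):
  k=0: a=4, p=4, q=1
  k=1: a=1, p=5, q=1
  k=2: a=9, p=49, q=10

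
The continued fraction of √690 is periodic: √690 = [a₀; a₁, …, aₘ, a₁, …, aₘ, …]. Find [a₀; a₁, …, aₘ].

[26; 3, 1, 2, 1, 3, 52]

a₀ = ⌊√690⌋ = 26.
With m₀=0, d₀=1 and mₖ₊₁ = dₖaₖ − mₖ, dₖ₊₁ = (n − mₖ₊₁²)/dₖ, aₖ₊₁ = ⌊(a₀+mₖ₊₁)/dₖ₊₁⌋:
  k=1: m=26, d=14, a=3
  k=2: m=16, d=31, a=1
  k=3: m=15, d=15, a=2
  k=4: m=15, d=31, a=1
  k=5: m=16, d=14, a=3
  k=6: m=26, d=1, a=52
d=1 and a=2a₀=52 at k=6, so the next step gives (m, d) = (26, 14) again — its k=1 value — and the period has length 6.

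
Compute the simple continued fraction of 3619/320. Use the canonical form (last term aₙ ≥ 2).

3619 = 11·320 + 99
320 = 3·99 + 23
99 = 4·23 + 7
23 = 3·7 + 2
7 = 3·2 + 1
2 = 2·1 + 0  (stop)
So 3619/320 = [11; 3, 4, 3, 3, 2].

[11; 3, 4, 3, 3, 2]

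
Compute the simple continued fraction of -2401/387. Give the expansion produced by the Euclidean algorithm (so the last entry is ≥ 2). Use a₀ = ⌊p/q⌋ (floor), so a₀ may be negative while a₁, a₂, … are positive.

-2401 = -7·387 + 308
387 = 1·308 + 79
308 = 3·79 + 71
79 = 1·71 + 8
71 = 8·8 + 7
8 = 1·7 + 1
7 = 7·1 + 0  (stop)
So -2401/387 = [-7; 1, 3, 1, 8, 1, 7].

[-7; 1, 3, 1, 8, 1, 7]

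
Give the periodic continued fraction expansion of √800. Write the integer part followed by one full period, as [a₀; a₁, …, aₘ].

a₀ = ⌊√800⌋ = 28.
With m₀=0, d₀=1 and mₖ₊₁ = dₖaₖ − mₖ, dₖ₊₁ = (n − mₖ₊₁²)/dₖ, aₖ₊₁ = ⌊(a₀+mₖ₊₁)/dₖ₊₁⌋:
  k=1: m=28, d=16, a=3
  k=2: m=20, d=25, a=1
  k=3: m=5, d=31, a=1
  k=4: m=26, d=4, a=13
  k=5: m=26, d=31, a=1
  k=6: m=5, d=25, a=1
  k=7: m=20, d=16, a=3
  k=8: m=28, d=1, a=56
d=1 and a=2a₀=56 at k=8, so the next step gives (m, d) = (28, 16) again — its k=1 value — and the period has length 8.

[28; 3, 1, 1, 13, 1, 1, 3, 56]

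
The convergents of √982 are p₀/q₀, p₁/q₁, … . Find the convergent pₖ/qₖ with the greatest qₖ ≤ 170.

√982 = [31; 2, 1, 30, 1, 2, 62, …] (period length 6).
Convergents:
  p_0/q_0 = 31/1
  p_1/q_1 = 63/2
  p_2/q_2 = 94/3
  p_3/q_3 = 2883/92
  p_4/q_4 = 2977/95
  p_5/q_5 = 8837/282
q_4 = 95 ≤ 170 < 282 = q_5, so the answer is 2977/95.

2977/95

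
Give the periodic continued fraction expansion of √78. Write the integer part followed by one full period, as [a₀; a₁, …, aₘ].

a₀ = ⌊√78⌋ = 8.
With m₀=0, d₀=1 and mₖ₊₁ = dₖaₖ − mₖ, dₖ₊₁ = (n − mₖ₊₁²)/dₖ, aₖ₊₁ = ⌊(a₀+mₖ₊₁)/dₖ₊₁⌋:
  k=1: m=8, d=14, a=1
  k=2: m=6, d=3, a=4
  k=3: m=6, d=14, a=1
  k=4: m=8, d=1, a=16
d=1 and a=2a₀=16 at k=4, so the next step gives (m, d) = (8, 14) again — its k=1 value — and the period has length 4.

[8; 1, 4, 1, 16]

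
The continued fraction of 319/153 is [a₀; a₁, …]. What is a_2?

1

319 = 2·153 + 13   →  a_0 = 2
153 = 11·13 + 10   →  a_1 = 11
13 = 1·10 + 3   →  a_2 = 1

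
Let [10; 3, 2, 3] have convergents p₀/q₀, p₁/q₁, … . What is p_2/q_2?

72/7

Using pₖ = aₖpₖ₋₁ + pₖ₋₂, qₖ = aₖqₖ₋₁ + qₖ₋₂ (with p₋₁=1, p₋₂=0, q₋₁=0, q₋₂=1):
  k=0: a=10, p=10, q=1
  k=1: a=3, p=31, q=3
  k=2: a=2, p=72, q=7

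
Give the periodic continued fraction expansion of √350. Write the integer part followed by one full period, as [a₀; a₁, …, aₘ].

a₀ = ⌊√350⌋ = 18.
With m₀=0, d₀=1 and mₖ₊₁ = dₖaₖ − mₖ, dₖ₊₁ = (n − mₖ₊₁²)/dₖ, aₖ₊₁ = ⌊(a₀+mₖ₊₁)/dₖ₊₁⌋:
  k=1: m=18, d=26, a=1
  k=2: m=8, d=11, a=2
  k=3: m=14, d=14, a=2
  k=4: m=14, d=11, a=2
  k=5: m=8, d=26, a=1
  k=6: m=18, d=1, a=36
d=1 and a=2a₀=36 at k=6, so the next step gives (m, d) = (18, 26) again — its k=1 value — and the period has length 6.

[18; 1, 2, 2, 2, 1, 36]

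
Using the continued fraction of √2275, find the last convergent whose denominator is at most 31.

√2275 = [47; 1, 2, 3, 2, 1, 94, …] (period length 6).
Convergents:
  p_0/q_0 = 47/1
  p_1/q_1 = 48/1
  p_2/q_2 = 143/3
  p_3/q_3 = 477/10
  p_4/q_4 = 1097/23
  p_5/q_5 = 1574/33
q_4 = 23 ≤ 31 < 33 = q_5, so the answer is 1097/23.

1097/23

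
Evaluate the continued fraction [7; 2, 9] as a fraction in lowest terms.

142/19

Using pₖ = aₖpₖ₋₁ + pₖ₋₂ and qₖ = aₖqₖ₋₁ + qₖ₋₂:
  k=0: a=7, p=7, q=1
  k=1: a=2, p=15, q=2
  k=2: a=9, p=142, q=19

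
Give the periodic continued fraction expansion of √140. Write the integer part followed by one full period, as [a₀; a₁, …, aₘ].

[11; 1, 4, 1, 22]

a₀ = ⌊√140⌋ = 11.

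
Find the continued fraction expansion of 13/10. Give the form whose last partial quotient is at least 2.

13 = 1×10 + 3
10 = 3×3 + 1
3 = 3×1 + 0  (stop)
So 13/10 = [1; 3, 3].

[1; 3, 3]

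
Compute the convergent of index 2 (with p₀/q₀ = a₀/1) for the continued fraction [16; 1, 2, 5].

50/3

Using pₖ = aₖpₖ₋₁ + pₖ₋₂, qₖ = aₖqₖ₋₁ + qₖ₋₂ (with p₋₁=1, p₋₂=0, q₋₁=0, q₋₂=1):
  k=0: a=16, p=16, q=1
  k=1: a=1, p=17, q=1
  k=2: a=2, p=50, q=3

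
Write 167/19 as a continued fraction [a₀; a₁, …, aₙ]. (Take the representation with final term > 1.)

[8; 1, 3, 1, 3]

167 = 8·19 + 15
19 = 1·15 + 4
15 = 3·4 + 3
4 = 1·3 + 1
3 = 3·1 + 0  (stop)
So 167/19 = [8; 1, 3, 1, 3].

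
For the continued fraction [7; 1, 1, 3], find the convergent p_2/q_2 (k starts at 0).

15/2

Using pₖ = aₖpₖ₋₁ + pₖ₋₂, qₖ = aₖqₖ₋₁ + qₖ₋₂ (with p₋₁=1, p₋₂=0, q₋₁=0, q₋₂=1):
  k=0: a=7, p=7, q=1
  k=1: a=1, p=8, q=1
  k=2: a=1, p=15, q=2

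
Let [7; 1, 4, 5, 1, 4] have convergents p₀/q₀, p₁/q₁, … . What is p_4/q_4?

242/31

Using pₖ = aₖpₖ₋₁ + pₖ₋₂, qₖ = aₖqₖ₋₁ + qₖ₋₂ (with p₋₁=1, p₋₂=0, q₋₁=0, q₋₂=1):
  k=0: a=7, p=7, q=1
  k=1: a=1, p=8, q=1
  k=2: a=4, p=39, q=5
  k=3: a=5, p=203, q=26
  k=4: a=1, p=242, q=31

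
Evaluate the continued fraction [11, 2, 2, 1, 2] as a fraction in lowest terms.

Fold from the inside: start with 2/1.
  1 + 1/2 = 3/2
  2 + 2/3 = 8/3
  2 + 3/8 = 19/8
  11 + 8/19 = 217/19

217/19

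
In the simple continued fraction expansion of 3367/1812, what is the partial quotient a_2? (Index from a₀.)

3367 = 1·1812 + 1555   →  a_0 = 1
1812 = 1·1555 + 257   →  a_1 = 1
1555 = 6·257 + 13   →  a_2 = 6

6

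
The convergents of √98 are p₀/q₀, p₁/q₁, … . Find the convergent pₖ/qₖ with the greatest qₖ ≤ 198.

1871/189

√98 = [9; 1, 8, 1, 18, …] (period length 4).
Convergents:
  p_0/q_0 = 9/1
  p_1/q_1 = 10/1
  p_2/q_2 = 89/9
  p_3/q_3 = 99/10
  p_4/q_4 = 1871/189
  p_5/q_5 = 1970/199
q_4 = 189 ≤ 198 < 199 = q_5, so the answer is 1871/189.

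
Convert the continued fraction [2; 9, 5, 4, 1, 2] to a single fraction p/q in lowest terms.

Using pₖ = aₖpₖ₋₁ + pₖ₋₂ and qₖ = aₖqₖ₋₁ + qₖ₋₂:
  k=0: a=2, p=2, q=1
  k=1: a=9, p=19, q=9
  k=2: a=5, p=97, q=46
  k=3: a=4, p=407, q=193
  k=4: a=1, p=504, q=239
  k=5: a=2, p=1415, q=671

1415/671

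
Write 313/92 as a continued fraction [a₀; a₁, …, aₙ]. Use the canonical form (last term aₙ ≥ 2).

[3; 2, 2, 18]

313 = 3·92 + 37
92 = 2·37 + 18
37 = 2·18 + 1
18 = 18·1 + 0  (stop)
So 313/92 = [3; 2, 2, 18].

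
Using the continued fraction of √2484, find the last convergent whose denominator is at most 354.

7775/156

√2484 = [49; 1, 5, 4, 5, 1, 98, …] (period length 6).
Convergents:
  p_0/q_0 = 49/1
  p_1/q_1 = 50/1
  p_2/q_2 = 299/6
  p_3/q_3 = 1246/25
  p_4/q_4 = 6529/131
  p_5/q_5 = 7775/156
  p_6/q_6 = 768479/15419
q_5 = 156 ≤ 354 < 15419 = q_6, so the answer is 7775/156.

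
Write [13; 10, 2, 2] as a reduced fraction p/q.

Fold from the inside: start with 2/1.
  2 + 1/2 = 5/2
  10 + 2/5 = 52/5
  13 + 5/52 = 681/52

681/52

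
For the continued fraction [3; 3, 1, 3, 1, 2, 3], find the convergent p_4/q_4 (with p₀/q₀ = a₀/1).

62/19

Using pₖ = aₖpₖ₋₁ + pₖ₋₂, qₖ = aₖqₖ₋₁ + qₖ₋₂ (with p₋₁=1, p₋₂=0, q₋₁=0, q₋₂=1):
  k=0: a=3, p=3, q=1
  k=1: a=3, p=10, q=3
  k=2: a=1, p=13, q=4
  k=3: a=3, p=49, q=15
  k=4: a=1, p=62, q=19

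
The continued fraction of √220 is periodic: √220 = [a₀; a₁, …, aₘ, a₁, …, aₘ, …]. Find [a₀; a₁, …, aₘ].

[14; 1, 4, 1, 28]

a₀ = ⌊√220⌋ = 14.
With m₀=0, d₀=1 and mₖ₊₁ = dₖaₖ − mₖ, dₖ₊₁ = (n − mₖ₊₁²)/dₖ, aₖ₊₁ = ⌊(a₀+mₖ₊₁)/dₖ₊₁⌋:
  k=1: m=14, d=24, a=1
  k=2: m=10, d=5, a=4
  k=3: m=10, d=24, a=1
  k=4: m=14, d=1, a=28
d=1 and a=2a₀=28 at k=4, so the next step gives (m, d) = (14, 24) again — its k=1 value — and the period has length 4.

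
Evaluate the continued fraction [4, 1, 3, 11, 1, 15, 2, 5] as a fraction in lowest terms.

Fold from the inside: start with 5/1.
  2 + 1/5 = 11/5
  15 + 5/11 = 170/11
  1 + 11/170 = 181/170
  11 + 170/181 = 2161/181
  3 + 181/2161 = 6664/2161
  1 + 2161/6664 = 8825/6664
  4 + 6664/8825 = 41964/8825

41964/8825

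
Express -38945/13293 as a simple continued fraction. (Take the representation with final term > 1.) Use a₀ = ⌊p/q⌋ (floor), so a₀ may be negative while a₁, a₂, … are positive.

[-3; 14, 4, 3, 3, 2, 9]

-38945 = -3*13293 + 934
13293 = 14*934 + 217
934 = 4*217 + 66
217 = 3*66 + 19
66 = 3*19 + 9
19 = 2*9 + 1
9 = 9*1 + 0  (stop)
So -38945/13293 = [-3; 14, 4, 3, 3, 2, 9].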